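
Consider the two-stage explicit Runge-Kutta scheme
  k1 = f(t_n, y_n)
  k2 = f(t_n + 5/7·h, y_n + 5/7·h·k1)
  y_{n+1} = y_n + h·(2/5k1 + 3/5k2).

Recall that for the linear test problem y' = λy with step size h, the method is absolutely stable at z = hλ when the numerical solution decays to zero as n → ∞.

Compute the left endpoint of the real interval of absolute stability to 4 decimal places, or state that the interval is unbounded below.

left endpoint -2.3333.

Test eqn y'=λy, z=hλ:
  k1=λy_n ⇒ h·k1=z·y_n;  k2=λ(1+5/7z)y_n ⇒ h·k2=z(1+5/7z)y_n
  y_{n+1}/y_n = 1 + 2/5z + 3/5z(1+5/7z) = 1 + z + 3/7z²
  ⇒ R(z) = 1 + z + 3/7z².

Need |R(x)|<1, x<0.
x=-0.39: |R|=0.6752
R=1: x+3/7x²=0 ⇒ x=−7/3=-2.3333; min R=1−1/(4·3/7)=0.4167>−1
Confirm numerically:
  x=-2.234: |R|=0.90490 <1
  x=-2.145: |R|=0.82687 <1
  x=-1.515: |R|=0.46867 <1
  x=-1.117: |R|=0.41772 <1
  x=-2.900: |R|=1.70429 >1
  x=-2.769: |R|=1.51701 >1
  x=-2.411: |R|=1.08025 >1
Interval (-2.3333, 0).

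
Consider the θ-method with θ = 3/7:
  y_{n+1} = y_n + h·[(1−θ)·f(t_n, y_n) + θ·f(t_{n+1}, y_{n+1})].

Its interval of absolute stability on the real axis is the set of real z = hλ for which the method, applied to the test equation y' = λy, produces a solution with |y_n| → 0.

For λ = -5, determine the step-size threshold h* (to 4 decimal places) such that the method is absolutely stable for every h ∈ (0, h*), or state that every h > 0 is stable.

Set f=λy, z=hλ:
  y_{n+1} = y_n + z·[4/7·y_n + 3/7·y_{n+1}] ⇒ (1 − 3/7z)y_{n+1} = (1 + 4/7z)y_n
  ⇒ R(z) = (1 + 4/7z)/(1 − 3/7z).

Boundary: |R(x)|=1, x<0.
x=-1: |R|=0.3000
R=−1: 1+4/7x = −1+3/7x ⇒ -1/7x=2 ⇒ x=2/(-1/7)=-14.0000
Confirm numerically:
  x=-13.064: |R|=0.97974 <1
  x=-10.545: |R|=0.91057 <1
  x=-5.740: |R|=0.65896 <1
  x=-14.500: |R|=1.00990 >1
  x=-14.121: |R|=1.00245 >1
  x=-14.069: |R|=1.00140 >1
Interval (-14.0000, 0).

(-14.0000,0); λ=-5 ⇒ h* = (14)/5 = 2.8000.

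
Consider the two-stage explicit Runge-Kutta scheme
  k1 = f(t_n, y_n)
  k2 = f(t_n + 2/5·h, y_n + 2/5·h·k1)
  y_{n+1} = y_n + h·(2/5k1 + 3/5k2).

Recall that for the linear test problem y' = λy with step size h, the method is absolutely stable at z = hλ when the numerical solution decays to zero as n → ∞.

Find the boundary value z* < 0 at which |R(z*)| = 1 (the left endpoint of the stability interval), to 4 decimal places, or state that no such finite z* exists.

z* = -4.1667.

With y'=λy (z=hλ):
  k1=λy_n ⇒ h·k1=z·y_n;  k2=λ(1+2/5z)y_n ⇒ h·k2=z(1+2/5z)y_n
  y_{n+1}/y_n = 1 + 2/5z + 3/5z(1+2/5z) = 1 + z + 6/25z²
  R(z) = 1 + z + 6/25z².

Find x<0 with |R(x)|<1.
x=-0.81: |R|=0.3475
R=1: x+6/25x²=0 ⇒ x=−25/6=-4.1667; min R=1−1/(4·6/25)=-0.0417>−1
Confirm numerically:
  x=-4.128: |R|=0.96169 <1
  x=-2.312: |R|=0.02912 <1
  x=-1.905: |R|=0.03403 <1
  x=-4.450: |R|=1.30260 >1
  x=-4.242: |R|=1.07670 >1
Interval (-4.1667, 0).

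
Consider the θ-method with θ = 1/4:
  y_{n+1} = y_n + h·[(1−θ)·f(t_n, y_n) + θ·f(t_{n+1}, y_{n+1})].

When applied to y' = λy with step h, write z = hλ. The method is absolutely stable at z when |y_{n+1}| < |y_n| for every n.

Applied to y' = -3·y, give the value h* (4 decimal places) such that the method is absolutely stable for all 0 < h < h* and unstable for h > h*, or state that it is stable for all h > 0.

With y'=λy (z=hλ):
  y_{n+1} = y_n + z·[3/4·y_n + 1/4·y_{n+1}] ⇒ (1 − 1/4z)y_{n+1} = (1 + 3/4z)y_n
  so R(z) = (1 + 3/4z)/(1 − 1/4z).

Find x<0 with |R(x)|<1.
x=-1.45: |R|=0.0642
R=−1: 1+3/4x = −1+1/4x ⇒ -1/2x=2 ⇒ x=2/(-1/2)=-4.0000
Confirm numerically:
  x=-2.813: |R|=0.65155 <1
  x=-2.361: |R|=0.48467 <1
  x=-2.250: |R|=0.44000 <1
  x=-4.548: |R|=1.12822 >1
  x=-4.401: |R|=1.09546 >1
  x=-4.194: |R|=1.04735 >1
Interval (-4.0000, 0).

(-4.0000,0); λ=-3 ⇒ h* = (4)/3 = 1.3333.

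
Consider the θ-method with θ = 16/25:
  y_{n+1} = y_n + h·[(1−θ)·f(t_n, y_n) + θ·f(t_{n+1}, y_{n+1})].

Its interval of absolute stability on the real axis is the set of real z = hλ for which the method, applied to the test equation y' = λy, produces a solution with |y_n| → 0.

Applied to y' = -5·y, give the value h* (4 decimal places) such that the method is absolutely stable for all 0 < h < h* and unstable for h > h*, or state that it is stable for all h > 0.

On y'=λy, z=hλ:
  y_{n+1} = y_n + z·[9/25·y_n + 16/25·y_{n+1}] ⇒ (1 − 16/25z)y_{n+1} = (1 + 9/25z)y_n
  R(z) = (1 + 9/25z)/(1 − 16/25z).

Solve |R(x)|<1 on ℝ⁻.
x=-1.79: |R|=0.1657
x=-2: |R|=0.1228
x=-10: |R|=0.3514
x=-100: |R|=0.5385
θ=16/25≥1/2 ⇒ |1+9/25x|<|1−16/25x| ∀x<0 ⇒ unbounded interval.

interval (−∞, 0). Any h>0 works for λ=-5.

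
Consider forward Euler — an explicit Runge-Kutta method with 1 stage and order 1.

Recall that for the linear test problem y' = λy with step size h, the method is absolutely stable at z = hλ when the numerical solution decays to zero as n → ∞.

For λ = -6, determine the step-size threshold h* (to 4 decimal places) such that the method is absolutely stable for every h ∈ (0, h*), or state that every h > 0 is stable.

(-2.0000,0); λ=-6 ⇒ h* = 0.3333.

On y'=λy, z=hλ:
  order 1, 1-stage ⇒ R(z)=1+z
  (e.g. R(-0.3)=0.70000, |R|=0.70000)

Find x<0 with |R(x)|<1.
x=-0.3: |R|=0.7000
|R(-2.18)|=1.1800 |R(-0.7)|=0.3000 |R(-0.6)|=0.4000
Bisect:
  x_lo=-2.4199 |R|=1.4199  x_hi=-0.1840 |R|=0.8160
  mid=-1.30192 |R|=0.30192 →hi
  mid=-1.86089 |R|=0.86089 →hi
  mid=-2.14038 |R|=1.14038 →lo
  mid=-2.00064 |R|=1.00064 →lo
  mid=-1.93076 |R|=0.93076 →hi
  mid=-1.96570 |R|=0.96570 →hi
  mid=-1.98317 |R|=0.98317 →hi
  mid=-1.99190 |R|=0.99190 →hi
  ...
  [-2.00009,-1.99995] ⇒ x*=-2.0000
So |R|<1 on (-2.0000, 0).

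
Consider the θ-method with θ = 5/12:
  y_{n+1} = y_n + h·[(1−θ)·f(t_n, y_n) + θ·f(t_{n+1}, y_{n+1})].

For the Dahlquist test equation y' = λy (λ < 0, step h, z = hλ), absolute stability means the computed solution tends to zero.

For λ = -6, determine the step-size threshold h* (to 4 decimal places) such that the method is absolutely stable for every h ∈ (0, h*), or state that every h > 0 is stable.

(-12.0000,0); λ=-6 ⇒ h* = (12)/6 = 2.0000.

Test eqn y'=λy, z=hλ:
  y_{n+1} = y_n + z·[7/12·y_n + 5/12·y_{n+1}] ⇒ (1 − 5/12z)y_{n+1} = (1 + 7/12z)y_n
  Hence R(z) = (1 + 7/12z)/(1 − 5/12z).

Boundary: |R(x)|=1, x<0.
x=-0.81: |R|=0.3944
R=−1: 1+7/12x = −1+5/12x ⇒ -1/6x=2 ⇒ x=2/(-1/6)=-12.0000
Confirm numerically:
  x=-9.796: |R|=0.92771 <1
  x=-8.371: |R|=0.86523 <1
  x=-8.350: |R|=0.86419 <1
  x=-7.014: |R|=0.78815 <1
  x=-12.408: |R|=1.01102 >1
  x=-12.322: |R|=1.00875 >1
  x=-12.132: |R|=1.00363 >1
Stable set (-12.0000, 0).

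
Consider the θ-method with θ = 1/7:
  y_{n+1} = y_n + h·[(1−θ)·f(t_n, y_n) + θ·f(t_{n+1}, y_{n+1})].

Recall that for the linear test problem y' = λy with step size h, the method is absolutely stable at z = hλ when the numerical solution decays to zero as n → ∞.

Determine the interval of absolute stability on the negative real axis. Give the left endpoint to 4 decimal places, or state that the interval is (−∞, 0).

With y'=λy (z=hλ):
  y_{n+1} = y_n + z·[6/7·y_n + 1/7·y_{n+1}] ⇒ (1 − 1/7z)y_{n+1} = (1 + 6/7z)y_n
  R(z) = (1 + 6/7z)/(1 − 1/7z).

Find x<0 with |R(x)|<1.
x=-0.74: |R|=0.3307
R=−1: 1+6/7x = −1+1/7x ⇒ -5/7x=2 ⇒ x=2/(-5/7)=-2.8000
Confirm numerically:
  x=-2.470: |R|=0.82577 <1
  x=-2.073: |R|=0.59936 <1
  x=-1.273: |R|=0.07712 <1
  x=-3.246: |R|=1.21765 >1
  x=-3.184: |R|=1.18853 >1
  x=-2.872: |R|=1.03647 >1
Stable set (-2.8000, 0).

z∈(-2.8000,0).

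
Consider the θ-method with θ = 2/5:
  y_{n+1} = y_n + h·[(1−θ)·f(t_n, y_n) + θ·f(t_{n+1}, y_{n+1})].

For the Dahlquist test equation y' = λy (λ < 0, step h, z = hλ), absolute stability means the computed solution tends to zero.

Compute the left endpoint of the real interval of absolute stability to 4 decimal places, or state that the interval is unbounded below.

Set f=λy, z=hλ:
  y_{n+1} = y_n + z·[3/5·y_n + 2/5·y_{n+1}] ⇒ (1 − 2/5z)y_{n+1} = (1 + 3/5z)y_n
  so R(z) = (1 + 3/5z)/(1 − 2/5z).

Need |R(x)|<1, x<0.
x=-1.63: |R|=0.0133
R=−1: 1+3/5x = −1+2/5x ⇒ -1/5x=2 ⇒ x=2/(-1/5)=-10.0000
Confirm numerically:
  x=-9.940: |R|=0.99759 <1
  x=-6.837: |R|=0.83062 <1
  x=-4.966: |R|=0.66287 <1
  x=-10.280: |R|=1.01095 >1
  x=-10.058: |R|=1.00231 >1
So |R|<1 on (-10.0000, 0).

z* = -10.0000.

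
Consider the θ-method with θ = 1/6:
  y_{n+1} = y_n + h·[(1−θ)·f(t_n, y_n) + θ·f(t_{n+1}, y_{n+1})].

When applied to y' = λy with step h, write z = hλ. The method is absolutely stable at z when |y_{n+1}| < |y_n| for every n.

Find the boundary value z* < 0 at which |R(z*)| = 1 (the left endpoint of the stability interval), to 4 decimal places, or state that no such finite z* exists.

left endpoint -3.0000.

With y'=λy (z=hλ):
  y_{n+1} = y_n + z·[5/6·y_n + 1/6·y_{n+1}] ⇒ (1 − 1/6z)y_{n+1} = (1 + 5/6z)y_n
  so R(z) = (1 + 5/6z)/(1 − 1/6z).

Boundary: |R(x)|=1, x<0.
x=-0.46: |R|=0.5728
R=−1: 1+5/6x = −1+1/6x ⇒ -2/3x=2 ⇒ x=2/(-2/3)=-3.0000
Confirm numerically:
  x=-2.599: |R|=0.81347 <1
  x=-2.117: |R|=0.56486 <1
  x=-1.845: |R|=0.41109 <1
  x=-3.291: |R|=1.12528 >1
  x=-3.069: |R|=1.03043 >1
Interval (-3.0000, 0).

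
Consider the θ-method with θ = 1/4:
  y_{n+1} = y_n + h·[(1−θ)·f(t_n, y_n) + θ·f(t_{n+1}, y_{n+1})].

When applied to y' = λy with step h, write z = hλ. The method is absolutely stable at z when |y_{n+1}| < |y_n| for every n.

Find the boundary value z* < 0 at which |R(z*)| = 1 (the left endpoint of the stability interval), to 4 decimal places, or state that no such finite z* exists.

z* = -4.0000.

On y'=λy, z=hλ:
  y_{n+1} = y_n + z·[3/4·y_n + 1/4·y_{n+1}] ⇒ (1 − 1/4z)y_{n+1} = (1 + 3/4z)y_n
  R(z) = (1 + 3/4z)/(1 − 1/4z).

Boundary: |R(x)|=1, x<0.
x=-0.9: |R|=0.2653
R=−1: 1+3/4x = −1+1/4x ⇒ -1/2x=2 ⇒ x=2/(-1/2)=-4.0000
Confirm numerically:
  x=-3.728: |R|=0.92961 <1
  x=-3.239: |R|=0.78975 <1
  x=-2.236: |R|=0.43425 <1
  x=-4.153: |R|=1.03753 >1
  x=-4.131: |R|=1.03222 >1
  x=-4.049: |R|=1.01218 >1
Stable set (-4.0000, 0).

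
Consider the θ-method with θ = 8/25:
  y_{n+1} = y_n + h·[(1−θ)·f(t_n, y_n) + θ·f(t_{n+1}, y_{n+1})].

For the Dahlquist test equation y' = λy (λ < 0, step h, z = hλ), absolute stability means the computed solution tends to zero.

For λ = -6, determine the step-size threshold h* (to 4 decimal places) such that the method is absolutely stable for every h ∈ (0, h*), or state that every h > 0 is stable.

(-5.5556,0); λ=-6 ⇒ h* = (50/9)/6 = 0.9259.

Set f=λy, z=hλ:
  y_{n+1} = y_n + z·[17/25·y_n + 8/25·y_{n+1}] ⇒ (1 − 8/25z)y_{n+1} = (1 + 17/25z)y_n
  R(z) = (1 + 17/25z)/(1 − 8/25z).

Need |R(x)|<1, x<0.
x=-0.46: |R|=0.5990
R=−1: 1+17/25x = −1+8/25x ⇒ -9/25x=2 ⇒ x=2/(-9/25)=-5.5556
Confirm numerically:
  x=-5.102: |R|=0.93798 <1
  x=-3.719: |R|=0.69811 <1
  x=-3.357: |R|=0.61842 <1
  x=-3.255: |R|=0.59434 <1
  x=-5.848: |R|=1.03667 >1
  x=-5.721: |R|=1.02104 >1
Interval (-5.5556, 0).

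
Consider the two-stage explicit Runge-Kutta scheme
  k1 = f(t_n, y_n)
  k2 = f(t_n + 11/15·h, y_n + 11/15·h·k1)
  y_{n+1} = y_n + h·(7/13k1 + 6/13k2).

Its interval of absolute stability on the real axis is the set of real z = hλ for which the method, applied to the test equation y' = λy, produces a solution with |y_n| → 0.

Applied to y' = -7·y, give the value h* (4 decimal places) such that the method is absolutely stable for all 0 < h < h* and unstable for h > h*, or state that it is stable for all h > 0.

(-2.9545,0); λ=-7 ⇒ h* = (65/22)/7 = 0.4221.

Set f=λy, z=hλ:
  k1=λy_n ⇒ h·k1=z·y_n;  k2=λ(1+11/15z)y_n ⇒ h·k2=z(1+11/15z)y_n
  y_{n+1}/y_n = 1 + 7/13z + 6/13z(1+11/15z) = 1 + z + 22/65z²
  Hence R(z) = 1 + z + 22/65z².

Boundary: |R(x)|=1, x<0.
x=-1.8: |R|=0.2966
R=1: x+22/65x²=0 ⇒ x=−65/22=-2.9545; min R=1−1/(4·22/65)=0.2614>−1
Confirm numerically:
  x=-2.473: |R|=0.59694 <1
  x=-2.426: |R|=0.56601 <1
  x=-1.979: |R|=0.34656 <1
  x=-3.485: |R|=1.62569 >1
  x=-3.063: |R|=1.11244 >1
Stable set (-2.9545, 0).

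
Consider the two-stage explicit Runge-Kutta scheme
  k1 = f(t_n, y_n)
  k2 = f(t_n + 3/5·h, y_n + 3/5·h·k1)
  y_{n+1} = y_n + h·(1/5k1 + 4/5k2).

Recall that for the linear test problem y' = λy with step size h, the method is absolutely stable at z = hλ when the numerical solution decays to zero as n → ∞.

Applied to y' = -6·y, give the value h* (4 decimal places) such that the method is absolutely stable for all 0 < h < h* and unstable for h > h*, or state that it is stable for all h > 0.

(-2.0833,0); λ=-6 ⇒ h* = (25/12)/6 = 0.3472.

On y'=λy, z=hλ:
  k1=λy_n ⇒ h·k1=z·y_n;  k2=λ(1+3/5z)y_n ⇒ h·k2=z(1+3/5z)y_n
  y_{n+1}/y_n = 1 + 1/5z + 4/5z(1+3/5z) = 1 + z + 12/25z²
  Hence R(z) = 1 + z + 12/25z².

Need |R(x)|<1, x<0.
x=-1.42: |R|=0.5479
R=1: x+12/25x²=0 ⇒ x=−25/12=-2.0833; min R=1−1/(4·12/25)=0.4792>−1
Confirm numerically:
  x=-1.743: |R|=0.71526 <1
  x=-1.160: |R|=0.48589 <1
  x=-1.038: |R|=0.47917 <1
  x=-2.179: |R|=1.10006 >1
  x=-2.118: |R|=1.03524 >1
Stable set (-2.0833, 0).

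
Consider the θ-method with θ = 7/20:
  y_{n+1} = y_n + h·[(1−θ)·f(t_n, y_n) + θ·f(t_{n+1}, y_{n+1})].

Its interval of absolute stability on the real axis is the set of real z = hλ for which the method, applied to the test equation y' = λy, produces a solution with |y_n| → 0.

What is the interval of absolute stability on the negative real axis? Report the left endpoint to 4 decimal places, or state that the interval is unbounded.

(-6.6667, 0).

Set f=λy, z=hλ:
  y_{n+1} = y_n + z·[13/20·y_n + 7/20·y_{n+1}] ⇒ (1 − 7/20z)y_{n+1} = (1 + 13/20z)y_n
  so R(z) = (1 + 13/20z)/(1 − 7/20z).

Boundary: |R(x)|=1, x<0.
x=-1.61: |R|=0.0297
R=−1: 1+13/20x = −1+7/20x ⇒ -3/10x=2 ⇒ x=2/(-3/10)=-6.6667
Confirm numerically:
  x=-5.808: |R|=0.91506 <1
  x=-5.615: |R|=0.89360 <1
  x=-5.461: |R|=0.87576 <1
  x=-3.588: |R|=0.59057 <1
  x=-7.013: |R|=1.03008 >1
  x=-6.772: |R|=1.00938 >1
Interval (-6.6667, 0).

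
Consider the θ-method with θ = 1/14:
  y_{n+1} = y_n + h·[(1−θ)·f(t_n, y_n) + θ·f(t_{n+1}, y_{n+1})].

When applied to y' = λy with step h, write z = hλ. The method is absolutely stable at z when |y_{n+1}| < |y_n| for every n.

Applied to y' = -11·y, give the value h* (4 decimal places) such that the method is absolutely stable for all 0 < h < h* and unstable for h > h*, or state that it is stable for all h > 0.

On y'=λy, z=hλ:
  y_{n+1} = y_n + z·[13/14·y_n + 1/14·y_{n+1}] ⇒ (1 − 1/14z)y_{n+1} = (1 + 13/14z)y_n
  Hence R(z) = (1 + 13/14z)/(1 − 1/14z).

Need |R(x)|<1, x<0.
x=-0.82: |R|=0.2254
R=−1: 1+13/14x = −1+1/14x ⇒ -6/7x=2 ⇒ x=2/(-6/7)=-2.3333
Confirm numerically:
  x=-2.127: |R|=0.84647 <1
  x=-1.906: |R|=0.67761 <1
  x=-1.410: |R|=0.28099 <1
  x=-1.251: |R|=0.14838 <1
  x=-2.918: |R|=1.41471 >1
  x=-2.476: |R|=1.10391 >1
Stable set (-2.3333, 0).

(-2.3333,0); λ=-11 ⇒ h* = (7/3)/11 = 0.2121.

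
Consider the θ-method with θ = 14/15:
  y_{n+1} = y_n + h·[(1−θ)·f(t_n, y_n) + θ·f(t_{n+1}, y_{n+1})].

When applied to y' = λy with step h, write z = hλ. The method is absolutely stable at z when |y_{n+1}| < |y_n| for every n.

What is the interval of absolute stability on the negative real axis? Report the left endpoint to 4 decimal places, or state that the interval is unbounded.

unbounded; (−∞, 0).

Test eqn y'=λy, z=hλ:
  y_{n+1} = y_n + z·[1/15·y_n + 14/15·y_{n+1}] ⇒ (1 − 14/15z)y_{n+1} = (1 + 1/15z)y_n
  ⇒ R(z) = (1 + 1/15z)/(1 − 14/15z).

Find x<0 with |R(x)|<1.
x=-0.74: |R|=0.5623
x=-2: |R|=0.3023
x=-10: |R|=0.0323
x=-100: |R|=0.0601
θ=14/15≥1/2 ⇒ |1+1/15x|<|1−14/15x| ∀x<0 ⇒ stable on all of ℝ⁻.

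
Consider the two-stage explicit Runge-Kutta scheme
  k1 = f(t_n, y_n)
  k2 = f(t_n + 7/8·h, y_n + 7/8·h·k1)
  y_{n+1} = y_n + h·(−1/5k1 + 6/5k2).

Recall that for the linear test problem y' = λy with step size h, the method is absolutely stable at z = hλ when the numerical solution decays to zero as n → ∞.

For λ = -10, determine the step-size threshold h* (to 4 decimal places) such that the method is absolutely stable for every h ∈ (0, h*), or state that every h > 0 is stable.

Set f=λy, z=hλ:
  k1=λy_n ⇒ h·k1=z·y_n;  k2=λ(1+7/8z)y_n ⇒ h·k2=z(1+7/8z)y_n
  y_{n+1}/y_n = 1 − 1/5z + 6/5z(1+7/8z) = 1 + z + 21/20z²
  so R(z) = 1 + z + 21/20z².

Boundary: |R(x)|=1, x<0.
x=-1.19: |R|=1.2969
R=1: x+21/20x²=0 ⇒ x=−20/21=-0.9524; min R=1−1/(4·21/20)=0.7619>−1
Confirm numerically:
  x=-0.614: |R|=0.78185 <1
  x=-0.560: |R|=0.76928 <1
  x=-0.427: |R|=0.76445 <1
  x=-1.352: |R|=1.56730 >1
  x=-1.310: |R|=1.49191 >1
  x=-1.307: |R|=1.48666 >1
Stable set (-0.9524, 0).

(-0.9524,0); λ=-10 ⇒ h* = (20/21)/10 = 0.0952.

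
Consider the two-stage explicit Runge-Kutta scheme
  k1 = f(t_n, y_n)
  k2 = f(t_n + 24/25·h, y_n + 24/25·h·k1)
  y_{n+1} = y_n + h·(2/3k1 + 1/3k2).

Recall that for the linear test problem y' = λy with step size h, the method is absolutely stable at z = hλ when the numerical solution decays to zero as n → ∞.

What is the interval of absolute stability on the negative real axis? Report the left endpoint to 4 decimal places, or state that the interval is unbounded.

z∈(-3.1250,0).

Set f=λy, z=hλ:
  k1=λy_n ⇒ h·k1=z·y_n;  k2=λ(1+24/25z)y_n ⇒ h·k2=z(1+24/25z)y_n
  y_{n+1}/y_n = 1 + 2/3z + 1/3z(1+24/25z) = 1 + z + 8/25z²
  R(z) = 1 + z + 8/25z².

Need |R(x)|<1, x<0.
x=-1.46: |R|=0.2221
R=1: x+8/25x²=0 ⇒ x=−25/8=-3.1250; min R=1−1/(4·8/25)=0.2188>−1
Confirm numerically:
  x=-2.111: |R|=0.31502 <1
  x=-2.103: |R|=0.31223 <1
  x=-2.056: |R|=0.29668 <1
  x=-1.849: |R|=0.24502 <1
  x=-3.686: |R|=1.66171 >1
  x=-3.519: |R|=1.44368 >1
  x=-3.222: |R|=1.10001 >1
So |R|<1 on (-3.1250, 0).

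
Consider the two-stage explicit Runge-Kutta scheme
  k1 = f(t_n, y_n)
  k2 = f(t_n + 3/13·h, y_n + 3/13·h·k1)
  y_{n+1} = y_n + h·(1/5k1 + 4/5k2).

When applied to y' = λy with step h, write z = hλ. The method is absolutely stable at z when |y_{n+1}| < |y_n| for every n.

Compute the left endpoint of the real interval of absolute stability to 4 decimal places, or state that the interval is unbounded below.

left endpoint -5.4167.

On y'=λy, z=hλ:
  k1=λy_n ⇒ h·k1=z·y_n;  k2=λ(1+3/13z)y_n ⇒ h·k2=z(1+3/13z)y_n
  y_{n+1}/y_n = 1 + 1/5z + 4/5z(1+3/13z) = 1 + z + 12/65z²
  R(z) = 1 + z + 12/65z².

Solve |R(x)|<1 on ℝ⁻.
x=-0.3: |R|=0.7166
R=1: x+12/65x²=0 ⇒ x=−65/12=-5.4167; min R=1−1/(4·12/65)=-0.3542>−1
Confirm numerically:
  x=-5.240: |R|=0.82910 <1
  x=-4.511: |R|=0.24576 <1
  x=-3.480: |R|=0.24423 <1
  x=-6.012: |R|=1.66077 >1
  x=-5.709: |R|=1.30811 >1
  x=-5.572: |R|=1.15979 >1
Stable set (-5.4167, 0).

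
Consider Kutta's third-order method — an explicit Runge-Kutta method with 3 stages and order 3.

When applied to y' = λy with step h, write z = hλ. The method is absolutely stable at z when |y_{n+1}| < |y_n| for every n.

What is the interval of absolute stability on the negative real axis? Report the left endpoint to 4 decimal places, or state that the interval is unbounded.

(-2.5127, 0).

Set f=λy, z=hλ:
  order 3, 3-stage ⇒ R(z)=1+z+z^2/2+z^3/6
  (e.g. R(-1.23)=0.21631, |R|=0.21631)

Solve |R(x)|<1 on ℝ⁻.
x=-1.23: |R|=0.2163
|R(-2.31)|=0.6963 |R(-1.66)|=0.0446 |R(-0.86)|=0.4038
Bisect:
  x_lo=-3.4092 |R|=3.2019  x_hi=-0.0661 |R|=0.9360
  mid=-1.73767 |R|=0.10240 →hi
  mid=-2.57344 |R|=1.10261 →lo
  mid=-2.15555 |R|=0.50161 →hi
  mid=-2.36450 |R|=0.77233 →hi
  mid=-2.46897 |R|=0.92945 →hi
  mid=-2.52120 |R|=1.01396 →lo
  mid=-2.49508 |R|=0.97120 →hi
  ...
  [-2.51284,-2.51263] ⇒ x*=-2.5127
So |R|<1 on (-2.5127, 0).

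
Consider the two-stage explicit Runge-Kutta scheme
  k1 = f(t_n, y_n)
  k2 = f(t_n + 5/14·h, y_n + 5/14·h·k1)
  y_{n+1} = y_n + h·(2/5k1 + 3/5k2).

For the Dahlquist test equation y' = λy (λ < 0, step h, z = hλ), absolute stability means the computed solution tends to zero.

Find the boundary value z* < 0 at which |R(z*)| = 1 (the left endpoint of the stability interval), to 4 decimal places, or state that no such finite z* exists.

z* = -4.6667.

Set f=λy, z=hλ:
  k1=λy_n ⇒ h·k1=z·y_n;  k2=λ(1+5/14z)y_n ⇒ h·k2=z(1+5/14z)y_n
  y_{n+1}/y_n = 1 + 2/5z + 3/5z(1+5/14z) = 1 + z + 3/14z²
  R(z) = 1 + z + 3/14z².

Find x<0 with |R(x)|<1.
x=-1.14: |R|=0.1385
R=1: x+3/14x²=0 ⇒ x=−14/3=-4.6667; min R=1−1/(4·3/14)=-0.1667>−1
Confirm numerically:
  x=-3.783: |R|=0.28366 <1
  x=-3.718: |R|=0.24418 <1
  x=-2.075: |R|=0.15237 <1
  x=-5.013: |R|=1.37204 >1
  x=-4.863: |R|=1.20459 >1
Stable set (-4.6667, 0).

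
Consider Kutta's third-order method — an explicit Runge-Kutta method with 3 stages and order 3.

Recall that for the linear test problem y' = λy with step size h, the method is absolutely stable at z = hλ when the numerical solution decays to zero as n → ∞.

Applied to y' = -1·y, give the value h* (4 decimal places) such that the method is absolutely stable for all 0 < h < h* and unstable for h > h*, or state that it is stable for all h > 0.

With y'=λy (z=hλ):
  order 3, 3-stage ⇒ R(z)=1+z+z^2/2+z^3/6
  (e.g. R(-1.39)=0.12845, |R|=0.12845)

Need |R(x)|<1, x<0.
x=-1.39: |R|=0.1284
|R(-2.76)|=1.4553 |R(-2.15)|=0.4951 |R(-0.71)|=0.4824
Bisect:
  x_lo=-3.0550 |R|=2.1406  x_hi=-0.3542 |R|=0.7011
  mid=-1.70461 |R|=0.07728 →hi
  mid=-2.37982 |R|=0.79441 →hi
  mid=-2.71742 |R|=1.36964 →lo
  mid=-2.54862 |R|=1.05996 →lo
  mid=-2.46422 |R|=0.92197 →hi
  mid=-2.50642 |R|=0.98963 →hi
  mid=-2.52752 |R|=1.02445 →lo
  mid=-2.51697 |R|=1.00696 →lo
  mid=-2.51169 |R|=0.99827 →hi
  ...
  [-2.51285,-2.51268] ⇒ x*=-2.5127
Interval (-2.5127, 0).

(-2.5127,0); λ=-1 ⇒ h* = 2.5127.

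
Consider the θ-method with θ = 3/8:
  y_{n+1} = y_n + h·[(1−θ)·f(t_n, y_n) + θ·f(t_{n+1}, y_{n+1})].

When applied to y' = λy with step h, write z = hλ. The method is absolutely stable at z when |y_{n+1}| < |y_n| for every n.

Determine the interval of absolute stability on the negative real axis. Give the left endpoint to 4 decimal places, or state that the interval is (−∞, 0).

z∈(-8.0000,0).

Set f=λy, z=hλ:
  y_{n+1} = y_n + z·[5/8·y_n + 3/8·y_{n+1}] ⇒ (1 − 3/8z)y_{n+1} = (1 + 5/8z)y_n
  R(z) = (1 + 5/8z)/(1 − 3/8z).

Boundary: |R(x)|=1, x<0.
x=-1.67: |R|=0.0269
R=−1: 1+5/8x = −1+3/8x ⇒ -1/4x=2 ⇒ x=2/(-1/4)=-8.0000
Confirm numerically:
  x=-6.167: |R|=0.86167 <1
  x=-5.733: |R|=0.82007 <1
  x=-3.486: |R|=0.51089 <1
  x=-3.279: |R|=0.47065 <1
  x=-8.584: |R|=1.03461 >1
  x=-8.307: |R|=1.01865 >1
  x=-8.088: |R|=1.00545 >1
So |R|<1 on (-8.0000, 0).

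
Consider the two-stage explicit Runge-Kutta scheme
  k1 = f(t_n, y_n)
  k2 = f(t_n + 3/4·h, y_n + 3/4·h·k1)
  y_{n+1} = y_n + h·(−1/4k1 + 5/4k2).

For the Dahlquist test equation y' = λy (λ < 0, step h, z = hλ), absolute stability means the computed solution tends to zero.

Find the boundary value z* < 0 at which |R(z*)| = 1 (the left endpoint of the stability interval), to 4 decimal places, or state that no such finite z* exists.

Set f=λy, z=hλ:
  k1=λy_n ⇒ h·k1=z·y_n;  k2=λ(1+3/4z)y_n ⇒ h·k2=z(1+3/4z)y_n
  y_{n+1}/y_n = 1 − 1/4z + 5/4z(1+3/4z) = 1 + z + 15/16z²
  Hence R(z) = 1 + z + 15/16z².

Need |R(x)|<1, x<0.
x=-0.45: |R|=0.7398
R=1: x+15/16x²=0 ⇒ x=−16/15=-1.0667; min R=1−1/(4·15/16)=0.7333>−1
Confirm numerically:
  x=-0.932: |R|=0.88233 <1
  x=-0.822: |R|=0.81145 <1
  x=-0.669: |R|=0.75059 <1
  x=-0.588: |R|=0.73613 <1
  x=-1.650: |R|=1.90234 >1
  x=-1.306: |R|=1.29303 >1
  x=-1.160: |R|=1.10150 >1
Interval (-1.0667, 0).

left endpoint -1.0667.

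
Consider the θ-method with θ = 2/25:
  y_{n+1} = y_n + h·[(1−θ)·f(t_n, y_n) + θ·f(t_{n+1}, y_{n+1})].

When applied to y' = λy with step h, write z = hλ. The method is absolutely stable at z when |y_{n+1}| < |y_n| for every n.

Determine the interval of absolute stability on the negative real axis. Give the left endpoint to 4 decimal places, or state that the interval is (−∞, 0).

Set f=λy, z=hλ:
  y_{n+1} = y_n + z·[23/25·y_n + 2/25·y_{n+1}] ⇒ (1 − 2/25z)y_{n+1} = (1 + 23/25z)y_n
  Hence R(z) = (1 + 23/25z)/(1 − 2/25z).

Need |R(x)|<1, x<0.
x=-0.98: |R|=0.0912
R=−1: 1+23/25x = −1+2/25x ⇒ -21/25x=2 ⇒ x=2/(-21/25)=-2.3810
Confirm numerically:
  x=-1.787: |R|=0.56348 <1
  x=-1.552: |R|=0.38059 <1
  x=-1.437: |R|=0.28884 <1
  x=-2.630: |R|=1.17284 >1
  x=-2.502: |R|=1.08472 >1
So |R|<1 on (-2.3810, 0).

z∈(-2.3810,0).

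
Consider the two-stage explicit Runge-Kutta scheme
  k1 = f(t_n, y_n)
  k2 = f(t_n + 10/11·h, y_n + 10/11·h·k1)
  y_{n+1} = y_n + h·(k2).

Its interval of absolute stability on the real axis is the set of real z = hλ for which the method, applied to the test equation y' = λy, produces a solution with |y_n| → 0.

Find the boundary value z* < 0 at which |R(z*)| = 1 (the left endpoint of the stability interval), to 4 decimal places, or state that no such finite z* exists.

Test eqn y'=λy, z=hλ:
  k1=λy_n ⇒ h·k1=z·y_n;  k2=λ(1+10/11z)y_n ⇒ h·k2=z(1+10/11z)y_n
  y_{n+1}/y_n = 1 + z(1+10/11z) = 1 + z + 10/11z²
  ⇒ R(z) = 1 + z + 10/11z².

Boundary: |R(x)|=1, x<0.
x=-1.19: |R|=1.0974
R=1: x+10/11x²=0 ⇒ x=−11/10=-1.1000; min R=1−1/(4·10/11)=0.7250>−1
Confirm numerically:
  x=-1.061: |R|=0.96238 <1
  x=-0.712: |R|=0.74886 <1
  x=-0.668: |R|=0.73766 <1
  x=-1.537: |R|=1.61061 >1
  x=-1.192: |R|=1.09969 >1
So |R|<1 on (-1.1000, 0).

left endpoint -1.1000.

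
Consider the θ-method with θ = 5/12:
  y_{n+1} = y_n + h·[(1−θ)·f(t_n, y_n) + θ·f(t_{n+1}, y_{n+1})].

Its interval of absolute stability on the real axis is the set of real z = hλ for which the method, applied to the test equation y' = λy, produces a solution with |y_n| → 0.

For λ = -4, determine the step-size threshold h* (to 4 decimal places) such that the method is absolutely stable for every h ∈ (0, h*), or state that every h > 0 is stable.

Set f=λy, z=hλ:
  y_{n+1} = y_n + z·[7/12·y_n + 5/12·y_{n+1}] ⇒ (1 − 5/12z)y_{n+1} = (1 + 7/12z)y_n
  so R(z) = (1 + 7/12z)/(1 − 5/12z).

Solve |R(x)|<1 on ℝ⁻.
x=-0.84: |R|=0.3778
R=−1: 1+7/12x = −1+5/12x ⇒ -1/6x=2 ⇒ x=2/(-1/6)=-12.0000
Confirm numerically:
  x=-10.126: |R|=0.94016 <1
  x=-6.119: |R|=0.72386 <1
  x=-5.684: |R|=0.68748 <1
  x=-12.543: |R|=1.01454 >1
  x=-12.480: |R|=1.01290 >1
  x=-12.413: |R|=1.01115 >1
Stable set (-12.0000, 0).

(-12.0000,0); λ=-4 ⇒ h* = (12)/4 = 3.0000.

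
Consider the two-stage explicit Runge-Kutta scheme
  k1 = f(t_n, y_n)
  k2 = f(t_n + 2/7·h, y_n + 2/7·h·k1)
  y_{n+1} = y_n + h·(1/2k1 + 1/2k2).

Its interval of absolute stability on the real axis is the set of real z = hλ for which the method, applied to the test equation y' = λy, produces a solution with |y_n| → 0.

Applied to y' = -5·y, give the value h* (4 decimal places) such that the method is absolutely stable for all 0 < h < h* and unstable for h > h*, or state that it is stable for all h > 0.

With y'=λy (z=hλ):
  k1=λy_n ⇒ h·k1=z·y_n;  k2=λ(1+2/7z)y_n ⇒ h·k2=z(1+2/7z)y_n
  y_{n+1}/y_n = 1 + 1/2z + 1/2z(1+2/7z) = 1 + z + 1/7z²
  ⇒ R(z) = 1 + z + 1/7z².

Boundary: |R(x)|=1, x<0.
x=-0.54: |R|=0.5017
R=1: x+1/7x²=0 ⇒ x=−7=-7.0000; min R=1−1/(4·1/7)=-0.7500>−1
Confirm numerically:
  x=-6.281: |R|=0.35485 <1
  x=-3.096: |R|=0.72668 <1
  x=-2.970: |R|=0.70987 <1
  x=-2.933: |R|=0.70407 <1
  x=-7.346: |R|=1.36310 >1
  x=-7.345: |R|=1.36200 >1
  x=-7.022: |R|=1.02207 >1
Interval (-7.0000, 0).

(-7.0000,0); λ=-5 ⇒ h* = (7)/5 = 1.4000.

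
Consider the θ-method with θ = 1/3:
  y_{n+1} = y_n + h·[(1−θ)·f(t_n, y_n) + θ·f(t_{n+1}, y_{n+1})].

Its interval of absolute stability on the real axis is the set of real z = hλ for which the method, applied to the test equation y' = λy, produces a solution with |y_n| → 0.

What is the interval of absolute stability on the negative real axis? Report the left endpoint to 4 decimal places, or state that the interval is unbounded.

z∈(-6.0000,0).

With y'=λy (z=hλ):
  y_{n+1} = y_n + z·[2/3·y_n + 1/3·y_{n+1}] ⇒ (1 − 1/3z)y_{n+1} = (1 + 2/3z)y_n
  ⇒ R(z) = (1 + 2/3z)/(1 − 1/3z).

Find x<0 with |R(x)|<1.
x=-1.74: |R|=0.1013
R=−1: 1+2/3x = −1+1/3x ⇒ -1/3x=2 ⇒ x=2/(-1/3)=-6.0000
Confirm numerically:
  x=-5.849: |R|=0.98294 <1
  x=-4.342: |R|=0.77418 <1
  x=-3.304: |R|=0.57234 <1
  x=-6.479: |R|=1.05053 >1
  x=-6.350: |R|=1.03743 >1
  x=-6.083: |R|=1.00914 >1
Interval (-6.0000, 0).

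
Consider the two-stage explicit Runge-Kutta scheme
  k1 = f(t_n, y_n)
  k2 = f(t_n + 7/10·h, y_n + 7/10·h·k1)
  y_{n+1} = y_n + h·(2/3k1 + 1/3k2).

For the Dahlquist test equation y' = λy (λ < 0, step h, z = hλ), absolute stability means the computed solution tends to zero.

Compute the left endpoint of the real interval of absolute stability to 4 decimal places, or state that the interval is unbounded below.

left endpoint -4.2857.

With y'=λy (z=hλ):
  k1=λy_n ⇒ h·k1=z·y_n;  k2=λ(1+7/10z)y_n ⇒ h·k2=z(1+7/10z)y_n
  y_{n+1}/y_n = 1 + 2/3z + 1/3z(1+7/10z) = 1 + z + 7/30z²
  Hence R(z) = 1 + z + 7/30z².

Boundary: |R(x)|=1, x<0.
x=-0.42: |R|=0.6212
R=1: x+7/30x²=0 ⇒ x=−30/7=-4.2857; min R=1−1/(4·7/30)=-0.0714>−1
Confirm numerically:
  x=-4.094: |R|=0.81686 <1
  x=-3.806: |R|=0.57398 <1
  x=-3.765: |R|=0.54255 <1
  x=-4.420: |R|=1.13849 >1
  x=-4.352: |R|=1.06731 >1
  x=-4.329: |R|=1.04372 >1
Interval (-4.2857, 0).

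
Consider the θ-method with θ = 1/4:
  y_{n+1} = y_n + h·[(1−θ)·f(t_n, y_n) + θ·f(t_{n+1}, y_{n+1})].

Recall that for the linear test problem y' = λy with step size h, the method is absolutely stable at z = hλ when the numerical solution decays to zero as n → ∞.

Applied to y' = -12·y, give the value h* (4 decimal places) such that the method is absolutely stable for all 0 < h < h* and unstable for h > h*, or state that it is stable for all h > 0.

(-4.0000,0); λ=-12 ⇒ h* = (4)/12 = 0.3333.

With y'=λy (z=hλ):
  y_{n+1} = y_n + z·[3/4·y_n + 1/4·y_{n+1}] ⇒ (1 − 1/4z)y_{n+1} = (1 + 3/4z)y_n
  so R(z) = (1 + 3/4z)/(1 − 1/4z).

Find x<0 with |R(x)|<1.
x=-1.22: |R|=0.0651
R=−1: 1+3/4x = −1+1/4x ⇒ -1/2x=2 ⇒ x=2/(-1/2)=-4.0000
Confirm numerically:
  x=-3.090: |R|=0.74330 <1
  x=-2.467: |R|=0.52590 <1
  x=-2.312: |R|=0.46515 <1
  x=-1.700: |R|=0.19298 <1
  x=-4.470: |R|=1.11098 >1
  x=-4.406: |R|=1.09660 >1
So |R|<1 on (-4.0000, 0).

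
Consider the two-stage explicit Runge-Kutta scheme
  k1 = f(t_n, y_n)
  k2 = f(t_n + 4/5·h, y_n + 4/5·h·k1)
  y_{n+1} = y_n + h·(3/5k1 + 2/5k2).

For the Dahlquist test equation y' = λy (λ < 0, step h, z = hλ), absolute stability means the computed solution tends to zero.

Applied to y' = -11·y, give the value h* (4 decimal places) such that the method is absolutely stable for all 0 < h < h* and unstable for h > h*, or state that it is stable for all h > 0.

(-3.1250,0); λ=-11 ⇒ h* = (25/8)/11 = 0.2841.

On y'=λy, z=hλ:
  k1=λy_n ⇒ h·k1=z·y_n;  k2=λ(1+4/5z)y_n ⇒ h·k2=z(1+4/5z)y_n
  y_{n+1}/y_n = 1 + 3/5z + 2/5z(1+4/5z) = 1 + z + 8/25z²
  so R(z) = 1 + z + 8/25z².

Boundary: |R(x)|=1, x<0.
x=-1.78: |R|=0.2339
R=1: x+8/25x²=0 ⇒ x=−25/8=-3.1250; min R=1−1/(4·8/25)=0.2188>−1
Confirm numerically:
  x=-2.511: |R|=0.50664 <1
  x=-1.802: |R|=0.23711 <1
  x=-1.664: |R|=0.22205 <1
  x=-3.697: |R|=1.67670 >1
  x=-3.339: |R|=1.22865 >1
  x=-3.284: |R|=1.16709 >1
So |R|<1 on (-3.1250, 0).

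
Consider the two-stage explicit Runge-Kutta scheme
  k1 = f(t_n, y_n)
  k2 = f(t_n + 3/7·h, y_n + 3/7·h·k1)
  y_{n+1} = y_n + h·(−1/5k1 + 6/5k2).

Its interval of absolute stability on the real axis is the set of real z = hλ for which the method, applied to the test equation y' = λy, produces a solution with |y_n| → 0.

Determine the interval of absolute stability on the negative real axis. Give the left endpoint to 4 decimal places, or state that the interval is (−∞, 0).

On y'=λy, z=hλ:
  k1=λy_n ⇒ h·k1=z·y_n;  k2=λ(1+3/7z)y_n ⇒ h·k2=z(1+3/7z)y_n
  y_{n+1}/y_n = 1 − 1/5z + 6/5z(1+3/7z) = 1 + z + 18/35z²
  so R(z) = 1 + z + 18/35z².

Solve |R(x)|<1 on ℝ⁻.
x=-1.53: |R|=0.6739
R=1: x+18/35x²=0 ⇒ x=−35/18=-1.9444; min R=1−1/(4·18/35)=0.5139>−1
Confirm numerically:
  x=-1.604: |R|=0.71916 <1
  x=-1.537: |R|=0.67793 <1
  x=-1.258: |R|=0.55589 <1
  x=-2.426: |R|=1.60082 >1
  x=-2.413: |R|=1.58146 >1
  x=-2.276: |R|=1.38809 >1
Stable set (-1.9444, 0).

(-1.9444, 0).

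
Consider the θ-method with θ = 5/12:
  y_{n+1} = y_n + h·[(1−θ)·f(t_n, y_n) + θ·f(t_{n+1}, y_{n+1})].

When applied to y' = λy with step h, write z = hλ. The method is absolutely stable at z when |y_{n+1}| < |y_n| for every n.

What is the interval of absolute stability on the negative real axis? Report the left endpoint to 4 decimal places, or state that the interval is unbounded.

On y'=λy, z=hλ:
  y_{n+1} = y_n + z·[7/12·y_n + 5/12·y_{n+1}] ⇒ (1 − 5/12z)y_{n+1} = (1 + 7/12z)y_n
  ⇒ R(z) = (1 + 7/12z)/(1 − 5/12z).

Need |R(x)|<1, x<0.
x=-1.23: |R|=0.1868
R=−1: 1+7/12x = −1+5/12x ⇒ -1/6x=2 ⇒ x=2/(-1/6)=-12.0000
Confirm numerically:
  x=-11.763: |R|=0.99331 <1
  x=-7.736: |R|=0.83173 <1
  x=-6.828: |R|=0.77581 <1
  x=-12.504: |R|=1.01353 >1
  x=-12.317: |R|=1.00862 >1
  x=-12.315: |R|=1.00856 >1
Stable set (-12.0000, 0).

z∈(-12.0000,0).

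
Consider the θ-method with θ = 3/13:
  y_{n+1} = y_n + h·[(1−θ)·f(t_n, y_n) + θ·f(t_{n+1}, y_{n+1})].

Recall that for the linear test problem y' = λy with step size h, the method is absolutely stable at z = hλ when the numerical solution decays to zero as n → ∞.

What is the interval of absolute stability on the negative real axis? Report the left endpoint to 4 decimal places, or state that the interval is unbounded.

z∈(-3.7143,0).

Set f=λy, z=hλ:
  y_{n+1} = y_n + z·[10/13·y_n + 3/13·y_{n+1}] ⇒ (1 − 3/13z)y_{n+1} = (1 + 10/13z)y_n
  R(z) = (1 + 10/13z)/(1 − 3/13z).

Find x<0 with |R(x)|<1.
x=-1: |R|=0.1875
R=−1: 1+10/13x = −1+3/13x ⇒ -7/13x=2 ⇒ x=2/(-7/13)=-3.7143
Confirm numerically:
  x=-3.524: |R|=0.94349 <1
  x=-2.697: |R|=0.66237 <1
  x=-2.438: |R|=0.56020 <1
  x=-4.195: |R|=1.13152 >1
  x=-3.942: |R|=1.06421 >1
  x=-3.863: |R|=1.04234 >1
Interval (-3.7143, 0).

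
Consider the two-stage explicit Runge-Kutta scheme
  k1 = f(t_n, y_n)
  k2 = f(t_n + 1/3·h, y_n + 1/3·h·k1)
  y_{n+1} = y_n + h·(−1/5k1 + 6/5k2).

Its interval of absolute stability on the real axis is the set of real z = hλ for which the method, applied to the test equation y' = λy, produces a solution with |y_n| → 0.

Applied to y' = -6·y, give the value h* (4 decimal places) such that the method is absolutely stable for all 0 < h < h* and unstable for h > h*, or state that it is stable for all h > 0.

(-2.5000,0); λ=-6 ⇒ h* = (5/2)/6 = 0.4167.

Set f=λy, z=hλ:
  k1=λy_n ⇒ h·k1=z·y_n;  k2=λ(1+1/3z)y_n ⇒ h·k2=z(1+1/3z)y_n
  y_{n+1}/y_n = 1 − 1/5z + 6/5z(1+1/3z) = 1 + z + 2/5z²
  Hence R(z) = 1 + z + 2/5z².

Find x<0 with |R(x)|<1.
x=-1.2: |R|=0.3760
R=1: x+2/5x²=0 ⇒ x=−5/2=-2.5000; min R=1−1/(4·2/5)=0.3750>−1
Confirm numerically:
  x=-2.444: |R|=0.94525 <1
  x=-2.033: |R|=0.62024 <1
  x=-1.076: |R|=0.38711 <1
  x=-2.949: |R|=1.52964 >1
  x=-2.919: |R|=1.48922 >1
  x=-2.662: |R|=1.17250 >1
So |R|<1 on (-2.5000, 0).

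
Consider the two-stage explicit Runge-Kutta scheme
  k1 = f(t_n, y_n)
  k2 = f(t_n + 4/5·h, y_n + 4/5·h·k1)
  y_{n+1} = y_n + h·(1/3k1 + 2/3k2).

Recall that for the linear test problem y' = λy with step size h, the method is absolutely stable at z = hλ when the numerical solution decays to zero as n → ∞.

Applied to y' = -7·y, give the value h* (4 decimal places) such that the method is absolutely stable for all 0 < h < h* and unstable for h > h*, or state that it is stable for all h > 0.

(-1.8750,0); λ=-7 ⇒ h* = (15/8)/7 = 0.2679.

Test eqn y'=λy, z=hλ:
  k1=λy_n ⇒ h·k1=z·y_n;  k2=λ(1+4/5z)y_n ⇒ h·k2=z(1+4/5z)y_n
  y_{n+1}/y_n = 1 + 1/3z + 2/3z(1+4/5z) = 1 + z + 8/15z²
  ⇒ R(z) = 1 + z + 8/15z².

Solve |R(x)|<1 on ℝ⁻.
x=-1.76: |R|=0.8921
R=1: x+8/15x²=0 ⇒ x=−15/8=-1.8750; min R=1−1/(4·8/15)=0.5312>−1
Confirm numerically:
  x=-1.745: |R|=0.87901 <1
  x=-1.417: |R|=0.65387 <1
  x=-0.889: |R|=0.53250 <1
  x=-2.383: |R|=1.64563 >1
  x=-2.325: |R|=1.55800 >1
  x=-2.266: |R|=1.47254 >1
Interval (-1.8750, 0).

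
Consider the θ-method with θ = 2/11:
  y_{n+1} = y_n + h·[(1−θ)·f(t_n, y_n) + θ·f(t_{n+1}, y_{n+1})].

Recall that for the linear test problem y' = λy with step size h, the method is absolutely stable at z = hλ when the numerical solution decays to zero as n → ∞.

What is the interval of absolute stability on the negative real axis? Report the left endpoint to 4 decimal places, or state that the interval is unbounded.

Test eqn y'=λy, z=hλ:
  y_{n+1} = y_n + z·[9/11·y_n + 2/11·y_{n+1}] ⇒ (1 − 2/11z)y_{n+1} = (1 + 9/11z)y_n
  R(z) = (1 + 9/11z)/(1 − 2/11z).

Find x<0 with |R(x)|<1.
x=-0.97: |R|=0.1754
R=−1: 1+9/11x = −1+2/11x ⇒ -7/11x=2 ⇒ x=2/(-7/11)=-3.1429
Confirm numerically:
  x=-3.008: |R|=0.94452 <1
  x=-1.871: |R|=0.39608 <1
  x=-1.504: |R|=0.18104 <1
  x=-3.688: |R|=1.20766 >1
  x=-3.536: |R|=1.15228 >1
  x=-3.226: |R|=1.03335 >1
So |R|<1 on (-3.1429, 0).

z∈(-3.1429,0).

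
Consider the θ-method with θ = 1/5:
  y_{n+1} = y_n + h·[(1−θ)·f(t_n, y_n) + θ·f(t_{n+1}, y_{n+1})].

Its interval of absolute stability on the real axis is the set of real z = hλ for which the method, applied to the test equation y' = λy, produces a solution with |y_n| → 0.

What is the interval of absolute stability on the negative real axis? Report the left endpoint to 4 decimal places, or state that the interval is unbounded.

(-3.3333, 0).

On y'=λy, z=hλ:
  y_{n+1} = y_n + z·[4/5·y_n + 1/5·y_{n+1}] ⇒ (1 − 1/5z)y_{n+1} = (1 + 4/5z)y_n
  R(z) = (1 + 4/5z)/(1 − 1/5z).

Boundary: |R(x)|=1, x<0.
x=-0.6: |R|=0.4643
R=−1: 1+4/5x = −1+1/5x ⇒ -3/5x=2 ⇒ x=2/(-3/5)=-3.3333
Confirm numerically:
  x=-2.669: |R|=0.74012 <1
  x=-1.709: |R|=0.27366 <1
  x=-1.346: |R|=0.06051 <1
  x=-3.735: |R|=1.13795 >1
  x=-3.488: |R|=1.05467 >1
Stable set (-3.3333, 0).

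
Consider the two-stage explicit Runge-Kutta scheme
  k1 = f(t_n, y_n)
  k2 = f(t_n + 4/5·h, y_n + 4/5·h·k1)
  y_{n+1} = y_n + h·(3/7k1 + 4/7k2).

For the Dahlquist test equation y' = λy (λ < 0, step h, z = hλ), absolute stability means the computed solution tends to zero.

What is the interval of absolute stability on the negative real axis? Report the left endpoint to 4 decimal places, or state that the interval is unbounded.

Test eqn y'=λy, z=hλ:
  k1=λy_n ⇒ h·k1=z·y_n;  k2=λ(1+4/5z)y_n ⇒ h·k2=z(1+4/5z)y_n
  y_{n+1}/y_n = 1 + 3/7z + 4/7z(1+4/5z) = 1 + z + 16/35z²
  R(z) = 1 + z + 16/35z².

Boundary: |R(x)|=1, x<0.
x=-0.81: |R|=0.4899
R=1: x+16/35x²=0 ⇒ x=−35/16=-2.1875; min R=1−1/(4·16/35)=0.4531>−1
Confirm numerically:
  x=-1.933: |R|=0.77511 <1
  x=-1.899: |R|=0.74955 <1
  x=-1.880: |R|=0.73573 <1
  x=-2.515: |R|=1.37653 >1
  x=-2.334: |R|=1.15631 >1
  x=-2.319: |R|=1.13941 >1
So |R|<1 on (-2.1875, 0).

(-2.1875, 0).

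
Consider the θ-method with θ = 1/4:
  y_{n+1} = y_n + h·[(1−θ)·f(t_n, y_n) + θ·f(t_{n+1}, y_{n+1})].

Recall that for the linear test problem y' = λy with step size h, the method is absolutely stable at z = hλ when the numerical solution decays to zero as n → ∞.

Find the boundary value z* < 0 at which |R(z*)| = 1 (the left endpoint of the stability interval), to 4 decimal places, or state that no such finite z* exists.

With y'=λy (z=hλ):
  y_{n+1} = y_n + z·[3/4·y_n + 1/4·y_{n+1}] ⇒ (1 − 1/4z)y_{n+1} = (1 + 3/4z)y_n
  R(z) = (1 + 3/4z)/(1 − 1/4z).

Boundary: |R(x)|=1, x<0.
x=-0.5: |R|=0.5556
R=−1: 1+3/4x = −1+1/4x ⇒ -1/2x=2 ⇒ x=2/(-1/2)=-4.0000
Confirm numerically:
  x=-3.537: |R|=0.87714 <1
  x=-2.798: |R|=0.64637 <1
  x=-1.622: |R|=0.15404 <1
  x=-4.523: |R|=1.12273 >1
  x=-4.406: |R|=1.09660 >1
  x=-4.098: |R|=1.02420 >1
So |R|<1 on (-4.0000, 0).

z* = -4.0000.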